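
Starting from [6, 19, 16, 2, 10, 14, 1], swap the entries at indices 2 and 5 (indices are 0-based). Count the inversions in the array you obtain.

Positions 2 and 5 hold 16 and 14; after swapping, the array is [6, 19, 14, 2, 10, 16, 1].
Sweep left to right; for each value list the smaller values that follow it:
6: 2
19: 5
14: 3
2: 1
10: 1
16: 1
1: 0
Sum: 2 + 5 + 3 + 1 + 1 + 1 + 0 = 13

13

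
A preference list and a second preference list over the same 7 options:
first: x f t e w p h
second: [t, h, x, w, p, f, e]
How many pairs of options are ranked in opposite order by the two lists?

11 pairs

Assign each item its position (1..7) in the first ordering, then rewrite the second ordering as that position sequence:
positions: x→1, f→2, t→3, e→4, w→5, p→6, h→7
second ordering as positions: [3, 7, 1, 5, 6, 2, 4]
Discordant pairs = inversions in this position sequence.
3: 1, 2 → 2
7: 1, 5, 6, 2, 4 → 5
1: 0
5: 2, 4 → 2
6: 2, 4 → 2
2: 0
4: 0
Total: 2 + 5 + 0 + 2 + 2 + 0 + 0 = 11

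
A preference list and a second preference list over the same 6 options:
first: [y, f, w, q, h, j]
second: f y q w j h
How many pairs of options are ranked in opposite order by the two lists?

3

Assign each item its position (1..6) in the first ordering, then rewrite the second ordering as that position sequence:
positions: y→1, f→2, w→3, q→4, h→5, j→6
second ordering as positions: [2, 1, 4, 3, 6, 5]
Discordant pairs = inversions in this position sequence.
2: 1 → 1
1: 0
4: 3 → 1
3: 0
6: 5 → 1
5: 0
Total: 1 + 0 + 1 + 0 + 1 + 0 = 3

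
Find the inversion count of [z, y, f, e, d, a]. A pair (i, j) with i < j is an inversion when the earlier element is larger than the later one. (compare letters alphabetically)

Element-by-element contributions:
z: 5
y: 4
f: 3
e: 2
d: 1
a: 0
Sum: 5 + 4 + 3 + 2 + 1 + 0 = 15

15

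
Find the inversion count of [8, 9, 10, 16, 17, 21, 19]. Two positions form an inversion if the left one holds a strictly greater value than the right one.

Out-of-order pairs: 1

Sweep left to right; for each value list the smaller values that follow it:
8: 0
9: 0
10: 0
16: 0
17: 0
21: 1
19: 0
Sum: 0 + 0 + 0 + 0 + 0 + 1 + 0 = 1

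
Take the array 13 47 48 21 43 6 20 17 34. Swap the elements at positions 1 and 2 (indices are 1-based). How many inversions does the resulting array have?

22 inversions

Positions 1 and 2 hold 13 and 47; after swapping, the array is [47, 13, 48, 21, 43, 6, 20, 17, 34].
For each element, count later entries that are smaller:
47: 7
13: 1
48: 6
21: 3
43: 4
6: 0
20: 1
17: 0
34: 0
Sum: 7 + 1 + 6 + 3 + 4 + 0 + 1 + 0 + 0 = 22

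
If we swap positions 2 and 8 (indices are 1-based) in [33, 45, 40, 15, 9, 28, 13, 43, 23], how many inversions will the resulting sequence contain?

Positions 2 and 8 hold 45 and 43; after swapping, the array is [33, 43, 40, 15, 9, 28, 13, 45, 23].
For each element, count later entries that are smaller:
33: 5
43: 6
40: 5
15: 2
9: 0
28: 2
13: 0
45: 1
23: 0
Sum: 5 + 6 + 5 + 2 + 0 + 2 + 0 + 1 + 0 = 21

There are 21 inversions.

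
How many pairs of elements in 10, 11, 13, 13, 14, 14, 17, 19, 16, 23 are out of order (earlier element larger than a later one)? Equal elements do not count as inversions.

2 inversions

For each element, count later entries that are smaller:
10: 0
11: 0
13: 0
13: 0
14: 0
14: 0
17: 1
19: 1
16: 0
23: 0
Sum: 0 + 0 + 0 + 0 + 0 + 0 + 1 + 1 + 0 + 0 = 2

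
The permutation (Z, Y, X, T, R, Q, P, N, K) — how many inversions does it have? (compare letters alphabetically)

36 inversions

Element-by-element contributions:
Z: 8
Y: 7
X: 6
T: 5
R: 4
Q: 3
P: 2
N: 1
K: 0
Sum: 8 + 7 + 6 + 5 + 4 + 3 + 2 + 1 + 0 = 36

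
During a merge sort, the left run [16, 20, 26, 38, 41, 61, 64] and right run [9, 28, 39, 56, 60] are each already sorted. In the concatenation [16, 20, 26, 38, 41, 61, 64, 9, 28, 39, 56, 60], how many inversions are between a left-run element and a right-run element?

Cross-inversions: 18

Take each right-half value and tally the left-half values above it:
r = 9: 16, 20, 26, 38, 41, 61, 64 → 7
r = 28: 38, 41, 61, 64 → 4
r = 39: 41, 61, 64 → 3
r = 56: 61, 64 → 2
r = 60: 61, 64 → 2
Cross-inversions: 7 + 4 + 3 + 2 + 2 = 18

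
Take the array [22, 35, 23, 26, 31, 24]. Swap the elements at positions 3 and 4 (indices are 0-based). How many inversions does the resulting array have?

7

Positions 3 and 4 hold 26 and 31; after swapping, the array is [22, 35, 23, 31, 26, 24].
For each element, count later entries that are smaller:
22 → none → 0
35 → 23, 31, 26, 24 → 4
23 → none → 0
31 → 26, 24 → 2
26 → 24 → 1
24 → none → 0
Sum: 0 + 4 + 0 + 2 + 1 + 0 = 7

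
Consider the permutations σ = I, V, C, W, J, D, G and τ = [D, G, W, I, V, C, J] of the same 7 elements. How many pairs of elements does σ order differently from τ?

There are 13 discordant pairs.

Assign each item its position (1..7) in the first ordering, then rewrite the second ordering as that position sequence:
positions: I→1, V→2, C→3, W→4, J→5, D→6, G→7
second ordering as positions: [6, 7, 4, 1, 2, 3, 5]
Discordant pairs = inversions in this position sequence.
6: 4, 1, 2, 3, 5 → 5
7: 4, 1, 2, 3, 5 → 5
4: 1, 2, 3 → 3
1: 0
2: 0
3: 0
5: 0
Total: 5 + 5 + 3 + 0 + 0 + 0 + 0 = 13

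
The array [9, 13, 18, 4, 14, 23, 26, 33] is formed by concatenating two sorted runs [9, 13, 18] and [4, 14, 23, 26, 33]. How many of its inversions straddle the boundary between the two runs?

4 split inversions

Take each right-half value and tally the left-half values above it:
r = 4: 9, 13, 18 → 3
r = 14: 18 → 1
r = 23: none → 0
r = 26: none → 0
r = 33: none → 0
Cross-inversions: 3 + 1 + 0 + 0 + 0 = 4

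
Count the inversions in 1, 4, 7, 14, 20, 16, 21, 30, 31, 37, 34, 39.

For each element, count later entries that are smaller:
1 → none → 0
4 → none → 0
7 → none → 0
14 → none → 0
20 → 16 → 1
16 → none → 0
21 → none → 0
30 → none → 0
31 → none → 0
37 → 34 → 1
34 → none → 0
39 → none → 0
Sum: 0 + 0 + 0 + 0 + 1 + 0 + 0 + 0 + 0 + 1 + 0 + 0 = 2

Inversions: 2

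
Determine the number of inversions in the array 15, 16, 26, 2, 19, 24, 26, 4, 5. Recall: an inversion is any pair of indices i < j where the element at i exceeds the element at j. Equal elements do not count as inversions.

Count, for each position, how many later elements it exceeds:
15 → 2, 4, 5 → 3
16 → 2, 4, 5 → 3
26 → 2, 19, 24, 4, 5 → 5
2 → none → 0
19 → 4, 5 → 2
24 → 4, 5 → 2
26 → 4, 5 → 2
4 → none → 0
5 → none → 0
Sum: 3 + 3 + 5 + 0 + 2 + 2 + 2 + 0 + 0 = 17

17 inversions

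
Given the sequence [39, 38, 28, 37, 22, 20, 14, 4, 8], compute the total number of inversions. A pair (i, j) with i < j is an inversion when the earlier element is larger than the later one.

34 inversions

Element-by-element contributions:
39 → 38, 28, 37, 22, 20, 14, 4, 8 → 8
38 → 28, 37, 22, 20, 14, 4, 8 → 7
28 → 22, 20, 14, 4, 8 → 5
37 → 22, 20, 14, 4, 8 → 5
22 → 20, 14, 4, 8 → 4
20 → 14, 4, 8 → 3
14 → 4, 8 → 2
4 → none → 0
8 → none → 0
Sum: 8 + 7 + 5 + 5 + 4 + 3 + 2 + 0 + 0 = 34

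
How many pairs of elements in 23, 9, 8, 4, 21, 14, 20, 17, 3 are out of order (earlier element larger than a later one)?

Element-by-element contributions:
23 → 9, 8, 4, 21, 14, 20, 17, 3 → 8
9 → 8, 4, 3 → 3
8 → 4, 3 → 2
4 → 3 → 1
21 → 14, 20, 17, 3 → 4
14 → 3 → 1
20 → 17, 3 → 2
17 → 3 → 1
3 → none → 0
Sum: 8 + 3 + 2 + 1 + 4 + 1 + 2 + 1 + 0 = 22

22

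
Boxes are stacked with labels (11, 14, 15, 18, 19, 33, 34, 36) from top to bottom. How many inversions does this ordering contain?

0

For each element, count later entries that are smaller:
11 → none → 0
14 → none → 0
15 → none → 0
18 → none → 0
19 → none → 0
33 → none → 0
34 → none → 0
36 → none → 0
Sum: 0 + 0 + 0 + 0 + 0 + 0 + 0 + 0 = 0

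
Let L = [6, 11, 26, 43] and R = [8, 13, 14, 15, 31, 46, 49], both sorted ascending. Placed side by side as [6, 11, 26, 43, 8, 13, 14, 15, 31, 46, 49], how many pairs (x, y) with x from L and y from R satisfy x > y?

10

Take each right-half value and tally the left-half values above it:
r = 8: 11, 26, 43 → 3
r = 13: 26, 43 → 2
r = 14: 26, 43 → 2
r = 15: 26, 43 → 2
r = 31: 43 → 1
r = 46: none → 0
r = 49: none → 0
Cross-inversions: 3 + 2 + 2 + 2 + 1 + 0 + 0 = 10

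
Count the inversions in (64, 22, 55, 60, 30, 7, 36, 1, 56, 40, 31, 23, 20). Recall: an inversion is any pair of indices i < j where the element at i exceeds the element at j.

For each element, count later entries that are smaller:
64 → 22, 55, 60, 30, 7, 36, 1, 56, 40, 31, 23, 20 → 12
22 → 7, 1, 20 → 3
55 → 30, 7, 36, 1, 40, 31, 23, 20 → 8
60 → 30, 7, 36, 1, 56, 40, 31, 23, 20 → 9
30 → 7, 1, 23, 20 → 4
7 → 1 → 1
36 → 1, 31, 23, 20 → 4
1 → none → 0
56 → 40, 31, 23, 20 → 4
40 → 31, 23, 20 → 3
31 → 23, 20 → 2
23 → 20 → 1
20 → none → 0
Sum: 12 + 3 + 8 + 9 + 4 + 1 + 4 + 0 + 4 + 3 + 2 + 1 + 0 = 51

Inversions: 51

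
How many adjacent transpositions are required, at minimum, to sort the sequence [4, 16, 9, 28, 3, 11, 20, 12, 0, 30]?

Minimum adjacent swaps = number of inversions (each swap of adjacent out-of-order elements removes one inversion and no swap can remove more).
Count inversions — for each element, later elements that are smaller:
4: 3, 0 → 2
16: 9, 3, 11, 12, 0 → 5
9: 3, 0 → 2
28: 3, 11, 20, 12, 0 → 5
3: 0 → 1
11: 0 → 1
20: 12, 0 → 2
12: 0 → 1
0: none → 0
30: none → 0
Total inversions: 2 + 5 + 2 + 5 + 1 + 1 + 2 + 1 + 0 + 0 = 19

19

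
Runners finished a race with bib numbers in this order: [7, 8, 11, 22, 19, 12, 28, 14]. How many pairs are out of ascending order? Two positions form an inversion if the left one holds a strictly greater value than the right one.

There are 6 inversions.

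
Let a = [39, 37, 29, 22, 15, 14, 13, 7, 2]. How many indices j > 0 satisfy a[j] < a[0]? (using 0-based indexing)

The element at index 0 is 39.
Elements after it: 37, 29, 22, 15, 14, 13, 7, 2
Those smaller than 39: 37, 29, 22, 15, 14, 13, 7, 2

8 such elements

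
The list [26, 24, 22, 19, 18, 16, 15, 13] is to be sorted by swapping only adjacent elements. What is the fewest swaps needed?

28

Each adjacent swap fixes exactly one inversion, so the minimum swap count equals the number of inversions.
Count inversions — for each element, later elements that are smaller:
26: 24, 22, 19, 18, 16, 15, 13 → 7
24: 22, 19, 18, 16, 15, 13 → 6
22: 19, 18, 16, 15, 13 → 5
19: 18, 16, 15, 13 → 4
18: 16, 15, 13 → 3
16: 15, 13 → 2
15: 13 → 1
13: none → 0
Total inversions: 7 + 6 + 5 + 4 + 3 + 2 + 1 + 0 = 28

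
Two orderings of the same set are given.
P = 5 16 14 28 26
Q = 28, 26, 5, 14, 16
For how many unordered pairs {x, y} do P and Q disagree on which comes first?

Assign each item its position (1..5) in the first ordering, then rewrite the second ordering as that position sequence:
positions: 5→1, 16→2, 14→3, 28→4, 26→5
second ordering as positions: [4, 5, 1, 3, 2]
Discordant pairs = inversions in this position sequence.
4: 1, 3, 2 → 3
5: 1, 3, 2 → 3
1: 0
3: 2 → 1
2: 0
Total: 3 + 3 + 0 + 1 + 0 = 7

7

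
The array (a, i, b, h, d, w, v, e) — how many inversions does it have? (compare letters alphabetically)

Count, for each position, how many later elements it exceeds:
a → none → 0
i → b, h, d, e → 4
b → none → 0
h → d, e → 2
d → none → 0
w → v, e → 2
v → e → 1
e → none → 0
Sum: 0 + 4 + 0 + 2 + 0 + 2 + 1 + 0 = 9

9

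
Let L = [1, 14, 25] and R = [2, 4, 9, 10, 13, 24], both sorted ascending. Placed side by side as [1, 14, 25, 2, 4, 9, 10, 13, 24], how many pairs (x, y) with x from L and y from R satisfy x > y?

Count, for every r in R, how many entries of L exceed r:
r = 2: 14, 25 → 2
r = 4: 14, 25 → 2
r = 9: 14, 25 → 2
r = 10: 14, 25 → 2
r = 13: 14, 25 → 2
r = 24: 25 → 1
Cross-inversions: 2 + 2 + 2 + 2 + 2 + 1 = 11

Split inversions: 11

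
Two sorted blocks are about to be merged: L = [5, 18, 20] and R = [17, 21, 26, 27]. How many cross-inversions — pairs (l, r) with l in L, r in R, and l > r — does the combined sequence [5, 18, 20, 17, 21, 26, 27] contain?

2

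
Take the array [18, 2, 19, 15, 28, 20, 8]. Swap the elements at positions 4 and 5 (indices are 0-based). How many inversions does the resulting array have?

8 inversions

Positions 4 and 5 hold 28 and 20; after swapping, the array is [18, 2, 19, 15, 20, 28, 8].
Element-by-element contributions:
18: 3
2: 0
19: 2
15: 1
20: 1
28: 1
8: 0
Sum: 3 + 0 + 2 + 1 + 1 + 1 + 0 = 8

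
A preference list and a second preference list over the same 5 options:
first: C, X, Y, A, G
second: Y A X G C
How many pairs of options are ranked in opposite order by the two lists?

6

Assign each item its position (1..5) in the first ordering, then rewrite the second ordering as that position sequence:
positions: C→1, X→2, Y→3, A→4, G→5
second ordering as positions: [3, 4, 2, 5, 1]
Discordant pairs = inversions in this position sequence.
3: 2, 1 → 2
4: 2, 1 → 2
2: 1 → 1
5: 1 → 1
1: 0
Total: 2 + 2 + 1 + 1 + 0 = 6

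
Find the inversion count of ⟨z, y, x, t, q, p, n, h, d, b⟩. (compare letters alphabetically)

45

Element-by-element contributions:
z → y, x, t, q, p, n, h, d, b → 9
y → x, t, q, p, n, h, d, b → 8
x → t, q, p, n, h, d, b → 7
t → q, p, n, h, d, b → 6
q → p, n, h, d, b → 5
p → n, h, d, b → 4
n → h, d, b → 3
h → d, b → 2
d → b → 1
b → none → 0
Sum: 9 + 8 + 7 + 6 + 5 + 4 + 3 + 2 + 1 + 0 = 45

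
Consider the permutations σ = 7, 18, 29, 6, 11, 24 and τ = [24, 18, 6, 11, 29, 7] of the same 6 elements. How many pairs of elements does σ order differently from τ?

11

Assign each item its position (1..6) in the first ordering, then rewrite the second ordering as that position sequence:
positions: 7→1, 18→2, 29→3, 6→4, 11→5, 24→6
second ordering as positions: [6, 2, 4, 5, 3, 1]
Discordant pairs = inversions in this position sequence.
6: 2, 4, 5, 3, 1 → 5
2: 1 → 1
4: 3, 1 → 2
5: 3, 1 → 2
3: 1 → 1
1: 0
Total: 5 + 1 + 2 + 2 + 1 + 0 = 11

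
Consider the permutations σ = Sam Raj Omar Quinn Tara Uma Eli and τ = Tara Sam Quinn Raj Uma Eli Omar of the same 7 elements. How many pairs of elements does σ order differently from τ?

Assign each item its position (1..7) in the first ordering, then rewrite the second ordering as that position sequence:
positions: Sam→1, Raj→2, Omar→3, Quinn→4, Tara→5, Uma→6, Eli→7
second ordering as positions: [5, 1, 4, 2, 6, 7, 3]
Discordant pairs = inversions in this position sequence.
5: 1, 4, 2, 3 → 4
1: 0
4: 2, 3 → 2
2: 0
6: 3 → 1
7: 3 → 1
3: 0
Total: 4 + 0 + 2 + 0 + 1 + 1 + 0 = 8

8 discordant pairs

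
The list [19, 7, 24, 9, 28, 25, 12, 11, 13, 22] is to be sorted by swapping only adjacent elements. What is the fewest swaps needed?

20 adjacent swaps

The minimum number of adjacent swaps to sort an array equals its inversion count, since every such swap removes exactly one inversion.
Count inversions — for each element, later elements that are smaller:
19: 7, 9, 12, 11, 13 → 5
7: none → 0
24: 9, 12, 11, 13, 22 → 5
9: none → 0
28: 25, 12, 11, 13, 22 → 5
25: 12, 11, 13, 22 → 4
12: 11 → 1
11: none → 0
13: none → 0
22: none → 0
Total inversions: 5 + 0 + 5 + 0 + 5 + 4 + 1 + 0 + 0 + 0 = 20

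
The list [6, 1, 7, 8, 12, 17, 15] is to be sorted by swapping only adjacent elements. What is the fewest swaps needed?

2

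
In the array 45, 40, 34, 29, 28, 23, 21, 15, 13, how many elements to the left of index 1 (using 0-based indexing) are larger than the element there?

The element at index 1 is 40.
Elements before it: 45
Those larger than 40: 45

1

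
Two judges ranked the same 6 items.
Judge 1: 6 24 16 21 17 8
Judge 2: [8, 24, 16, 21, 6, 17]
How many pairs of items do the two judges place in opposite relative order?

There are 8 discordant pairs.

Assign each item its position (1..6) in the first ordering, then rewrite the second ordering as that position sequence:
positions: 6→1, 24→2, 16→3, 21→4, 17→5, 8→6
second ordering as positions: [6, 2, 3, 4, 1, 5]
Discordant pairs = inversions in this position sequence.
6: 2, 3, 4, 1, 5 → 5
2: 1 → 1
3: 1 → 1
4: 1 → 1
1: 0
5: 0
Total: 5 + 1 + 1 + 1 + 0 + 0 = 8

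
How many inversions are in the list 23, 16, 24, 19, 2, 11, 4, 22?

18 inversions

Sweep left to right; for each value list the smaller values that follow it:
23: 6
16: 3
24: 5
19: 3
2: 0
11: 1
4: 0
22: 0
Sum: 6 + 3 + 5 + 3 + 0 + 1 + 0 + 0 = 18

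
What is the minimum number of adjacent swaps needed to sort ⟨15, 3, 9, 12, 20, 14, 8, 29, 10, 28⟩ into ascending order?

The minimum number of adjacent swaps to sort an array equals its inversion count, since every such swap removes exactly one inversion.
Count inversions — for each element, later elements that are smaller:
15: 3, 9, 12, 14, 8, 10 → 6
3: none → 0
9: 8 → 1
12: 8, 10 → 2
20: 14, 8, 10 → 3
14: 8, 10 → 2
8: none → 0
29: 10, 28 → 2
10: none → 0
28: none → 0
Total inversions: 6 + 0 + 1 + 2 + 3 + 2 + 0 + 2 + 0 + 0 = 16

16 swaps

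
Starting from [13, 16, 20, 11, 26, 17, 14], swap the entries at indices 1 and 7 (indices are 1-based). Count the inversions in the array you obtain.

Inversions: 10

Positions 1 and 7 hold 13 and 14; after swapping, the array is [14, 16, 20, 11, 26, 17, 13].
For each element, count later entries that are smaller:
14: 2
16: 2
20: 3
11: 0
26: 2
17: 1
13: 0
Sum: 2 + 2 + 3 + 0 + 2 + 1 + 0 = 10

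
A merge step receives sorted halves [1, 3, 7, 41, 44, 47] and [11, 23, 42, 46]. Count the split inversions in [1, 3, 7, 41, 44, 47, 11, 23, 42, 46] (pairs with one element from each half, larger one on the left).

9 cross-inversions

Count, for every r in R, how many entries of L exceed r:
r = 11: 41, 44, 47 → 3
r = 23: 41, 44, 47 → 3
r = 42: 44, 47 → 2
r = 46: 47 → 1
Cross-inversions: 3 + 3 + 2 + 1 = 9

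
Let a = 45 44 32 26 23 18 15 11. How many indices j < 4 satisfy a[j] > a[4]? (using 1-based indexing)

3 such elements

The element at index 4 is 26.
Elements before it: 45, 44, 32
Those larger than 26: 45, 44, 32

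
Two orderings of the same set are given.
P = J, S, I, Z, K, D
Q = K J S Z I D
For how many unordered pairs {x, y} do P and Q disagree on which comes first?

Assign each item its position (1..6) in the first ordering, then rewrite the second ordering as that position sequence:
positions: J→1, S→2, I→3, Z→4, K→5, D→6
second ordering as positions: [5, 1, 2, 4, 3, 6]
Discordant pairs = inversions in this position sequence.
5: 1, 2, 4, 3 → 4
1: 0
2: 0
4: 3 → 1
3: 0
6: 0
Total: 4 + 0 + 0 + 1 + 0 + 0 = 5

Disagreeing pairs: 5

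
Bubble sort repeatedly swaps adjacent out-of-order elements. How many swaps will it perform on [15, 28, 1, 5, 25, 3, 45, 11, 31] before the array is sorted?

14 swaps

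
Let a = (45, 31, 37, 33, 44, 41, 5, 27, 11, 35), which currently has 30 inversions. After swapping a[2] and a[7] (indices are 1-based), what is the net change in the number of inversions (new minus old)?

Positions 2 and 7 hold 31 and 5; after swapping, the array is [45, 5, 37, 33, 44, 41, 31, 27, 11, 35].
Count, for each position, how many later elements it exceeds:
45 → 5, 37, 33, 44, 41, 31, 27, 11, 35 → 9
5 → none → 0
37 → 33, 31, 27, 11, 35 → 5
33 → 31, 27, 11 → 3
44 → 41, 31, 27, 11, 35 → 5
41 → 31, 27, 11, 35 → 4
31 → 27, 11 → 2
27 → 11 → 1
11 → none → 0
35 → none → 0
Sum: 9 + 0 + 5 + 3 + 5 + 4 + 2 + 1 + 0 + 0 = 29
Change: 29 − 30 = -1

-1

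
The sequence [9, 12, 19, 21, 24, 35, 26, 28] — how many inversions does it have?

Out-of-order pairs: 2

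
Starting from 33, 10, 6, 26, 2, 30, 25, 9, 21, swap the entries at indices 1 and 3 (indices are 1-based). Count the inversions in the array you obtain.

Positions 1 and 3 hold 33 and 6; after swapping, the array is [6, 10, 33, 26, 2, 30, 25, 9, 21].
Count, for each position, how many later elements it exceeds:
6: 1
10: 2
33: 6
26: 4
2: 0
30: 3
25: 2
9: 0
21: 0
Sum: 1 + 2 + 6 + 4 + 0 + 3 + 2 + 0 + 0 = 18

There are 18 inversions.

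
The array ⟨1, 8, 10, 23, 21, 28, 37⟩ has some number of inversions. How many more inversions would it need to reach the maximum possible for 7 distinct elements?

20

Maximum inversions for 7 distinct elements is C(7, 2) = 7·6/2 = 21.
Current inversions — for each element, count later smaller elements:
1: 0
8: 0
10: 0
23: 1
21: 0
28: 0
37: 0
Current total: 0 + 0 + 0 + 1 + 0 + 0 + 0 = 1
Shortfall: 21 − 1 = 20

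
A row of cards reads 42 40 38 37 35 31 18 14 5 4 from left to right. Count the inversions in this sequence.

45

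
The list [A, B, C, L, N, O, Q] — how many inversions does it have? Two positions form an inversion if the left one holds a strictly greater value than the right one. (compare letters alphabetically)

0

For each element, count later entries that are smaller:
A → none → 0
B → none → 0
C → none → 0
L → none → 0
N → none → 0
O → none → 0
Q → none → 0
Sum: 0 + 0 + 0 + 0 + 0 + 0 + 0 = 0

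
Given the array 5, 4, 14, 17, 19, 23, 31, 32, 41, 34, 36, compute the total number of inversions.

3

Sweep left to right; for each value list the smaller values that follow it:
5 → 4 → 1
4 → none → 0
14 → none → 0
17 → none → 0
19 → none → 0
23 → none → 0
31 → none → 0
32 → none → 0
41 → 34, 36 → 2
34 → none → 0
36 → none → 0
Sum: 1 + 0 + 0 + 0 + 0 + 0 + 0 + 0 + 2 + 0 + 0 = 3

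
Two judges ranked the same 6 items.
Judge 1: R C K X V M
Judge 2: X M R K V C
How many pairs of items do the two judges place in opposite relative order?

9

Assign each item its position (1..6) in the first ordering, then rewrite the second ordering as that position sequence:
positions: R→1, C→2, K→3, X→4, V→5, M→6
second ordering as positions: [4, 6, 1, 3, 5, 2]
Discordant pairs = inversions in this position sequence.
4: 1, 3, 2 → 3
6: 1, 3, 5, 2 → 4
1: 0
3: 2 → 1
5: 2 → 1
2: 0
Total: 3 + 4 + 0 + 1 + 1 + 0 = 9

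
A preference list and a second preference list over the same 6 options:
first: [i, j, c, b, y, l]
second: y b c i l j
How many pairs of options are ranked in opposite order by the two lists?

10 pairs

Assign each item its position (1..6) in the first ordering, then rewrite the second ordering as that position sequence:
positions: i→1, j→2, c→3, b→4, y→5, l→6
second ordering as positions: [5, 4, 3, 1, 6, 2]
Discordant pairs = inversions in this position sequence.
5: 4, 3, 1, 2 → 4
4: 3, 1, 2 → 3
3: 1, 2 → 2
1: 0
6: 2 → 1
2: 0
Total: 4 + 3 + 2 + 0 + 1 + 0 = 10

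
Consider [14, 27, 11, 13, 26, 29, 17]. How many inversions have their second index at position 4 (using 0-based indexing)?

1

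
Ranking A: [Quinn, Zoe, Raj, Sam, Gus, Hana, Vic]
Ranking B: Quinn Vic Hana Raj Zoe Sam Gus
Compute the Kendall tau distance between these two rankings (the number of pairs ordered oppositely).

10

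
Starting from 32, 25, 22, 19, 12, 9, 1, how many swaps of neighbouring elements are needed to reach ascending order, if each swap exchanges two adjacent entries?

21

Each adjacent swap fixes exactly one inversion, so the minimum swap count equals the number of inversions.
Count inversions — for each element, later elements that are smaller:
32: 25, 22, 19, 12, 9, 1 → 6
25: 22, 19, 12, 9, 1 → 5
22: 19, 12, 9, 1 → 4
19: 12, 9, 1 → 3
12: 9, 1 → 2
9: 1 → 1
1: none → 0
Total inversions: 6 + 5 + 4 + 3 + 2 + 1 + 0 = 21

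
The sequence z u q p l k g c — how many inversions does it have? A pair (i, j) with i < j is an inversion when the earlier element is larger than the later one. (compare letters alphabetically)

28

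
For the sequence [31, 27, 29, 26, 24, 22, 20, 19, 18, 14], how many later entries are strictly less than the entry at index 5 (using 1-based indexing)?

5 such elements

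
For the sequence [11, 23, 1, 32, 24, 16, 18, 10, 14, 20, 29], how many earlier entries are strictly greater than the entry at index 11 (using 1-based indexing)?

The element at index 11 is 29.
Elements before it: 11, 23, 1, 32, 24, 16, 18, 10, 14, 20
Those larger than 29: 32

1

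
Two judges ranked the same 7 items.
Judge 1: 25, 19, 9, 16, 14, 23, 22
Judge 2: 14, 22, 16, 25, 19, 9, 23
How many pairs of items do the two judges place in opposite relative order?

12

Assign each item its position (1..7) in the first ordering, then rewrite the second ordering as that position sequence:
positions: 25→1, 19→2, 9→3, 16→4, 14→5, 23→6, 22→7
second ordering as positions: [5, 7, 4, 1, 2, 3, 6]
Discordant pairs = inversions in this position sequence.
5: 4, 1, 2, 3 → 4
7: 4, 1, 2, 3, 6 → 5
4: 1, 2, 3 → 3
1: 0
2: 0
3: 0
6: 0
Total: 4 + 5 + 3 + 0 + 0 + 0 + 0 = 12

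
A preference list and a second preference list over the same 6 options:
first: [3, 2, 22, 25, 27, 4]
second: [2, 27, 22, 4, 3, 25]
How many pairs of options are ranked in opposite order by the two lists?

Assign each item its position (1..6) in the first ordering, then rewrite the second ordering as that position sequence:
positions: 3→1, 2→2, 22→3, 25→4, 27→5, 4→6
second ordering as positions: [2, 5, 3, 6, 1, 4]
Discordant pairs = inversions in this position sequence.
2: 1 → 1
5: 3, 1, 4 → 3
3: 1 → 1
6: 1, 4 → 2
1: 0
4: 0
Total: 1 + 3 + 1 + 2 + 0 + 0 = 7

7 pairs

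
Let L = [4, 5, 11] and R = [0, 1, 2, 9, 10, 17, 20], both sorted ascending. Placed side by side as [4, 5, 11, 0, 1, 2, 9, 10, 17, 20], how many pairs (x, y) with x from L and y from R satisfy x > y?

For each element r of the right run, count left-run elements greater than r:
r = 0: 4, 5, 11 → 3
r = 1: 4, 5, 11 → 3
r = 2: 4, 5, 11 → 3
r = 9: 11 → 1
r = 10: 11 → 1
r = 17: none → 0
r = 20: none → 0
Cross-inversions: 3 + 3 + 3 + 1 + 1 + 0 + 0 = 11

11 cross-inversions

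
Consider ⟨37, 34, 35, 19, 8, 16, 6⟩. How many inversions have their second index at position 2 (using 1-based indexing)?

The element at index 2 is 34.
Elements before it: 37
Those larger than 34: 37

1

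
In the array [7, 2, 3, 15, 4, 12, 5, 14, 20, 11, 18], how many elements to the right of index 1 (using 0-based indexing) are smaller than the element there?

0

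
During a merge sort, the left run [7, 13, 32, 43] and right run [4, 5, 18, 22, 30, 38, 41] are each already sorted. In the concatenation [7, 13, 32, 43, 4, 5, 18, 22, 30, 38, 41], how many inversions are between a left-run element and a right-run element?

Count, for every r in R, how many entries of L exceed r:
r = 4: 7, 13, 32, 43 → 4
r = 5: 7, 13, 32, 43 → 4
r = 18: 32, 43 → 2
r = 22: 32, 43 → 2
r = 30: 32, 43 → 2
r = 38: 43 → 1
r = 41: 43 → 1
Cross-inversions: 4 + 4 + 2 + 2 + 2 + 1 + 1 = 16

16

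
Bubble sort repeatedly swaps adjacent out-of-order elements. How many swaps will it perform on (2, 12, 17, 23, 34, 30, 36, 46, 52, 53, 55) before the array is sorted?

Each adjacent swap fixes exactly one inversion, so the minimum swap count equals the number of inversions.
Count inversions — for each element, later elements that are smaller:
2: none → 0
12: none → 0
17: none → 0
23: none → 0
34: 30 → 1
30: none → 0
36: none → 0
46: none → 0
52: none → 0
53: none → 0
55: none → 0
Total inversions: 0 + 0 + 0 + 0 + 1 + 0 + 0 + 0 + 0 + 0 + 0 = 1

1 adjacent swap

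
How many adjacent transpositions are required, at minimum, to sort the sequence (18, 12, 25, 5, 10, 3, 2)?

18

The minimum number of adjacent swaps to sort an array equals its inversion count, since every such swap removes exactly one inversion.
Count inversions — for each element, later elements that are smaller:
18: 12, 5, 10, 3, 2 → 5
12: 5, 10, 3, 2 → 4
25: 5, 10, 3, 2 → 4
5: 3, 2 → 2
10: 3, 2 → 2
3: 2 → 1
2: none → 0
Total inversions: 5 + 4 + 4 + 2 + 2 + 1 + 0 = 18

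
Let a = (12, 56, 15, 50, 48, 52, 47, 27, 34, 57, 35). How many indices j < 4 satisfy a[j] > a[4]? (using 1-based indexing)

1

The element at index 4 is 50.
Elements before it: 12, 56, 15
Those larger than 50: 56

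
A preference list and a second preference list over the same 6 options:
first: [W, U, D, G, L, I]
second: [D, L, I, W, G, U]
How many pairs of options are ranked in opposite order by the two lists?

9

Assign each item its position (1..6) in the first ordering, then rewrite the second ordering as that position sequence:
positions: W→1, U→2, D→3, G→4, L→5, I→6
second ordering as positions: [3, 5, 6, 1, 4, 2]
Discordant pairs = inversions in this position sequence.
3: 1, 2 → 2
5: 1, 4, 2 → 3
6: 1, 4, 2 → 3
1: 0
4: 2 → 1
2: 0
Total: 2 + 3 + 3 + 0 + 1 + 0 = 9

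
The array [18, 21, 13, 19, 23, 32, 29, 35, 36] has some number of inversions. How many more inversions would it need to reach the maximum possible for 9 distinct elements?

Maximum inversions for 9 distinct elements is C(9, 2) = 9·8/2 = 36.
Current inversions — for each element, count later smaller elements:
18: 1
21: 2
13: 0
19: 0
23: 0
32: 1
29: 0
35: 0
36: 0
Current total: 1 + 2 + 0 + 0 + 0 + 1 + 0 + 0 + 0 = 4
Shortfall: 36 − 4 = 32

32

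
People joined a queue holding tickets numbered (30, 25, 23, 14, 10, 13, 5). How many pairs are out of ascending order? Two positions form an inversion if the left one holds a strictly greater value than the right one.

Out-of-order pairs: 20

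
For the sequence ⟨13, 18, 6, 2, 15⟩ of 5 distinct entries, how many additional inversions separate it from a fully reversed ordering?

4 inversions short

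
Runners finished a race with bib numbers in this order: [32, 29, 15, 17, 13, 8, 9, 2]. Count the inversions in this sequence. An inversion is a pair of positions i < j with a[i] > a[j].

26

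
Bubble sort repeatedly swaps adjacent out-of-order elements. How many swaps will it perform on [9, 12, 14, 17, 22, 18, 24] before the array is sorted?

1

Each adjacent swap fixes exactly one inversion, so the minimum swap count equals the number of inversions.
Count inversions — for each element, later elements that are smaller:
9: none → 0
12: none → 0
14: none → 0
17: none → 0
22: 18 → 1
18: none → 0
24: none → 0
Total inversions: 0 + 0 + 0 + 0 + 1 + 0 + 0 = 1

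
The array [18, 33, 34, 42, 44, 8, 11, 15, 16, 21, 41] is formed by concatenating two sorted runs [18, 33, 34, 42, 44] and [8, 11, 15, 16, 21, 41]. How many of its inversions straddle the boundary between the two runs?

Count, for every r in R, how many entries of L exceed r:
r = 8: 18, 33, 34, 42, 44 → 5
r = 11: 18, 33, 34, 42, 44 → 5
r = 15: 18, 33, 34, 42, 44 → 5
r = 16: 18, 33, 34, 42, 44 → 5
r = 21: 33, 34, 42, 44 → 4
r = 41: 42, 44 → 2
Cross-inversions: 5 + 5 + 5 + 5 + 4 + 2 = 26

26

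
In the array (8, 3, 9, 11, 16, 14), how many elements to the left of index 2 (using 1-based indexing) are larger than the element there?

1

The element at index 2 is 3.
Elements before it: 8
Those larger than 3: 8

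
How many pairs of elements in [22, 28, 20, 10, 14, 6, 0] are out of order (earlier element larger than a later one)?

There are 19 inversions.

For each element, count later entries that are smaller:
22: 5
28: 5
20: 4
10: 2
14: 2
6: 1
0: 0
Sum: 5 + 5 + 4 + 2 + 2 + 1 + 0 = 19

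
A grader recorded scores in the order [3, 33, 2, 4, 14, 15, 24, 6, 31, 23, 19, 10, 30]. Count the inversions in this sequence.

27

Count, for each position, how many later elements it exceeds:
3 → 2 → 1
33 → 2, 4, 14, 15, 24, 6, 31, 23, 19, 10, 30 → 11
2 → none → 0
4 → none → 0
14 → 6, 10 → 2
15 → 6, 10 → 2
24 → 6, 23, 19, 10 → 4
6 → none → 0
31 → 23, 19, 10, 30 → 4
23 → 19, 10 → 2
19 → 10 → 1
10 → none → 0
30 → none → 0
Sum: 1 + 11 + 0 + 0 + 2 + 2 + 4 + 0 + 4 + 2 + 1 + 0 + 0 = 27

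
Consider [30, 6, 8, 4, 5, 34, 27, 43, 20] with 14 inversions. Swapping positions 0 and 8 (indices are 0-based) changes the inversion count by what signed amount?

-3

Positions 0 and 8 hold 30 and 20; after swapping, the array is [20, 6, 8, 4, 5, 34, 27, 43, 30].
For each element, count later entries that are smaller:
20: 4
6: 2
8: 2
4: 0
5: 0
34: 2
27: 0
43: 1
30: 0
Sum: 4 + 2 + 2 + 0 + 0 + 2 + 0 + 1 + 0 = 11
Change: 11 − 14 = -3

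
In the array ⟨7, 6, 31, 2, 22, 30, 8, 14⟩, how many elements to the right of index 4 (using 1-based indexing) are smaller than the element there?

The element at index 4 is 2.
Elements after it: 22, 30, 8, 14
None of them are smaller than 2.

0 such elements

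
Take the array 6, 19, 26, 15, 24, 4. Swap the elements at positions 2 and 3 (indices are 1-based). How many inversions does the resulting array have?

9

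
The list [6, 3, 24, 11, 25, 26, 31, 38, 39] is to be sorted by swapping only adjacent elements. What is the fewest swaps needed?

2 adjacent swaps

Each adjacent swap fixes exactly one inversion, so the minimum swap count equals the number of inversions.
Count inversions — for each element, later elements that are smaller:
6: 3 → 1
3: none → 0
24: 11 → 1
11: none → 0
25: none → 0
26: none → 0
31: none → 0
38: none → 0
39: none → 0
Total inversions: 1 + 0 + 1 + 0 + 0 + 0 + 0 + 0 + 0 = 2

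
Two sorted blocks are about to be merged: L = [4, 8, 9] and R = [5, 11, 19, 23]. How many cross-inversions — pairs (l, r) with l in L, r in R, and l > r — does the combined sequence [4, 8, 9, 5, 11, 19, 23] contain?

2

Take each right-half value and tally the left-half values above it:
r = 5: 8, 9 → 2
r = 11: none → 0
r = 19: none → 0
r = 23: none → 0
Cross-inversions: 2 + 0 + 0 + 0 = 2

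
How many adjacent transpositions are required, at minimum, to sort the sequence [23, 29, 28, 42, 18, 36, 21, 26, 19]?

22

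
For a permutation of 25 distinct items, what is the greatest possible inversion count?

A reversed (strictly descending) arrangement makes every pair an inversion, giving C(25, 2) inversions.
C(25, 2) = 25·24/2 = 300

Inversions: 300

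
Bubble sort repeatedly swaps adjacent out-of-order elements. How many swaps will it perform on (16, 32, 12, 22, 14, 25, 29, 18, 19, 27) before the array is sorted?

18 adjacent swaps

The minimum number of adjacent swaps to sort an array equals its inversion count, since every such swap removes exactly one inversion.
Count inversions — for each element, later elements that are smaller:
16: 12, 14 → 2
32: 12, 22, 14, 25, 29, 18, 19, 27 → 8
12: none → 0
22: 14, 18, 19 → 3
14: none → 0
25: 18, 19 → 2
29: 18, 19, 27 → 3
18: none → 0
19: none → 0
27: none → 0
Total inversions: 2 + 8 + 0 + 3 + 0 + 2 + 3 + 0 + 0 + 0 = 18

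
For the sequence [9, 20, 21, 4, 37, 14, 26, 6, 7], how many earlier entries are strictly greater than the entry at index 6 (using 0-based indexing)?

The element at index 6 is 26.
Elements before it: 9, 20, 21, 4, 37, 14
Those larger than 26: 37

1 such element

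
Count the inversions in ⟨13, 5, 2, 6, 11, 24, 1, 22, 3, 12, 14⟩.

For each element, count later entries that are smaller:
13 → 5, 2, 6, 11, 1, 3, 12 → 7
5 → 2, 1, 3 → 3
2 → 1 → 1
6 → 1, 3 → 2
11 → 1, 3 → 2
24 → 1, 22, 3, 12, 14 → 5
1 → none → 0
22 → 3, 12, 14 → 3
3 → none → 0
12 → none → 0
14 → none → 0
Sum: 7 + 3 + 1 + 2 + 2 + 5 + 0 + 3 + 0 + 0 + 0 = 23

23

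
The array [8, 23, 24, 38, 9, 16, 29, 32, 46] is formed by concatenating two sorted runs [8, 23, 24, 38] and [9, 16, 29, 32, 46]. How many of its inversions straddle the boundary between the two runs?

8 cross-inversions

For each element r of the right run, count left-run elements greater than r:
r = 9: 23, 24, 38 → 3
r = 16: 23, 24, 38 → 3
r = 29: 38 → 1
r = 32: 38 → 1
r = 46: none → 0
Cross-inversions: 3 + 3 + 1 + 1 + 0 = 8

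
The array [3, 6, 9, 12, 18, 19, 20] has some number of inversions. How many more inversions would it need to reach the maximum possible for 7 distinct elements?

Maximum inversions for 7 distinct elements is C(7, 2) = 7·6/2 = 21.
Current inversions — for each element, count later smaller elements:
3: 0
6: 0
9: 0
12: 0
18: 0
19: 0
20: 0
Current total: 0 + 0 + 0 + 0 + 0 + 0 + 0 = 0
Shortfall: 21 − 0 = 21

21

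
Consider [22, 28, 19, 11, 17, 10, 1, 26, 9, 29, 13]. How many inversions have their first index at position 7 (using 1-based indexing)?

The element at index 7 is 1.
Elements after it: 26, 9, 29, 13
None of them are smaller than 1.

0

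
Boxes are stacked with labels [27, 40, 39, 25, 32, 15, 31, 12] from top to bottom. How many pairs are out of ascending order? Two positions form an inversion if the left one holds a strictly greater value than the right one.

21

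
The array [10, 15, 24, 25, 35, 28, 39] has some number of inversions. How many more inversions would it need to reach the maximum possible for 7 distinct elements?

20

Maximum inversions for 7 distinct elements is C(7, 2) = 7·6/2 = 21.
Current inversions — for each element, count later smaller elements:
10: 0
15: 0
24: 0
25: 0
35: 1
28: 0
39: 0
Current total: 0 + 0 + 0 + 0 + 1 + 0 + 0 = 1
Shortfall: 21 − 1 = 20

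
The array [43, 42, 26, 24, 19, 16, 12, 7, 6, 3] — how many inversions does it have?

45

Element-by-element contributions:
43 → 42, 26, 24, 19, 16, 12, 7, 6, 3 → 9
42 → 26, 24, 19, 16, 12, 7, 6, 3 → 8
26 → 24, 19, 16, 12, 7, 6, 3 → 7
24 → 19, 16, 12, 7, 6, 3 → 6
19 → 16, 12, 7, 6, 3 → 5
16 → 12, 7, 6, 3 → 4
12 → 7, 6, 3 → 3
7 → 6, 3 → 2
6 → 3 → 1
3 → none → 0
Sum: 9 + 8 + 7 + 6 + 5 + 4 + 3 + 2 + 1 + 0 = 45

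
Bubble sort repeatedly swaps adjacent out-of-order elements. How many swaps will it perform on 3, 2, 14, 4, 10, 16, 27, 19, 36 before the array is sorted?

Each adjacent swap fixes exactly one inversion, so the minimum swap count equals the number of inversions.
Count inversions — for each element, later elements that are smaller:
3: 2 → 1
2: none → 0
14: 4, 10 → 2
4: none → 0
10: none → 0
16: none → 0
27: 19 → 1
19: none → 0
36: none → 0
Total inversions: 1 + 0 + 2 + 0 + 0 + 0 + 1 + 0 + 0 = 4

Adjacent swaps: 4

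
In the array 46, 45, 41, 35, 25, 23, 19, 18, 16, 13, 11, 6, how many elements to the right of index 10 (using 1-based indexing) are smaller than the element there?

The element at index 10 is 13.
Elements after it: 11, 6
Those smaller than 13: 11, 6

2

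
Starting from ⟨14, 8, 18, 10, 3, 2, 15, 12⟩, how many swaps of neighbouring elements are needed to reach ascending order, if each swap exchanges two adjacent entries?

16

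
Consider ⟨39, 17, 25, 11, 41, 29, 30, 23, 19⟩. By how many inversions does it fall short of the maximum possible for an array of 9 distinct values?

16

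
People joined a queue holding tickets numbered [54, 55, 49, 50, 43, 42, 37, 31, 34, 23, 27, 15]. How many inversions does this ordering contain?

Count, for each position, how many later elements it exceeds:
54 → 49, 50, 43, 42, 37, 31, 34, 23, 27, 15 → 10
55 → 49, 50, 43, 42, 37, 31, 34, 23, 27, 15 → 10
49 → 43, 42, 37, 31, 34, 23, 27, 15 → 8
50 → 43, 42, 37, 31, 34, 23, 27, 15 → 8
43 → 42, 37, 31, 34, 23, 27, 15 → 7
42 → 37, 31, 34, 23, 27, 15 → 6
37 → 31, 34, 23, 27, 15 → 5
31 → 23, 27, 15 → 3
34 → 23, 27, 15 → 3
23 → 15 → 1
27 → 15 → 1
15 → none → 0
Sum: 10 + 10 + 8 + 8 + 7 + 6 + 5 + 3 + 3 + 1 + 1 + 0 = 62

62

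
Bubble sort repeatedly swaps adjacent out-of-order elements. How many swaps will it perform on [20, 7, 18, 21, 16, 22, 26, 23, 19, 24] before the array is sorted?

Adjacent swaps: 12

The minimum number of adjacent swaps to sort an array equals its inversion count, since every such swap removes exactly one inversion.
Count inversions — for each element, later elements that are smaller:
20: 7, 18, 16, 19 → 4
7: none → 0
18: 16 → 1
21: 16, 19 → 2
16: none → 0
22: 19 → 1
26: 23, 19, 24 → 3
23: 19 → 1
19: none → 0
24: none → 0
Total inversions: 4 + 0 + 1 + 2 + 0 + 1 + 3 + 1 + 0 + 0 = 12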